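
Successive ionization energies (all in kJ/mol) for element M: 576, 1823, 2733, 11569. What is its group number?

Look for the largest jump between consecutive ionization energies: IE4/IE3 ≈ 4.2, far larger than any earlier ratio.
That jump marks the point where a core electron is being removed. So the atom has 3 valence electrons.
A main-group element with 3 valence electrons is in group 13.

Group 13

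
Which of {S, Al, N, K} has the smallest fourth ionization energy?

IE_4 is the cost of taking one more electron from the +3 cation: S³⁺ still has 3 valence electrons; Al³⁺ is the bare [Ne] core; N³⁺ still has 2 valence electrons; K³⁺ is already 2 electrons into the core.
Usually core removal costs more than valence removal, but here the competition is close: a tightly held n=2 valence electron can cost more to remove than an n=3 core electron, so the actual values have to decide it.
Valence configurations: S³⁺ [Ne]3s²3p¹, N³⁺ [He]2s².
Tabulated IE_4 (kJ/mol): S 4556, Al 11577, N 7475, K 5877.
Overall IE_4 order: S < K < N < Al.

S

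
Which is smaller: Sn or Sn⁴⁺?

Sn⁴⁺

Forming Sn⁴⁺ removes 4 electrons from Sn. Fewer electrons for the same nuclear charge means less shielding and a higher Z_eff on the remaining electrons.
A cation is smaller than its parent atom: Sn⁴⁺ < Sn.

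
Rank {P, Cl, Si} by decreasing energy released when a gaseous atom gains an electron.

Atoms with high Z_eff and room in the valence shell (especially the halogens) have the most exothermic electron affinities.
All lie in period 3; the across-period trend (electron affinity increases left to right) applies, with the exception below.
Note the exception: Si has a higher electron affinity than P, contrary to the simple trend — adding an electron to P's half-filled 3p³ is unfavourable, so Si (3p²) has the more exothermic EA.
Tabulated electron affinity (kJ/mol): Si 134, P 72, Cl 349.
So from highest to lowest: Cl > Si > P.

Cl, Si, P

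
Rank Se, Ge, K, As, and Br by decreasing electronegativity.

Br > Se > As > Ge > K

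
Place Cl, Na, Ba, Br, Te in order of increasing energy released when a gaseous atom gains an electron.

Ba < Na < Te < Br < Cl

Na is in period 3, group 1; Cl is in period 3, group 17; Br is in period 4, group 17; Te is in period 5, group 16; Ba is in period 6, group 2.
Electron affinity generally becomes more exothermic across a period toward the halogens and less exothermic down a group.
Here both period and group differ, so the two effects have to be weighed against each other.
Na > Ba: the two effects oppose for this pair; the down-group effect wins (53 vs 14 kJ/mol).
Te > Na: period and group pull opposite ways; the across-period shift dominates (190 vs 53 kJ/mol).
Br > Te: both effects reinforce here, so Br is clearly the higher of the two.
Cl > Br: Cl sits above Br in group 17, so the down-group effect alone puts Cl higher.
For reference (kJ/mol): Na 53, Cl 349, Br 325, Te 190, Ba 14.
So from lowest to highest: Ba < Na < Te < Br < Cl.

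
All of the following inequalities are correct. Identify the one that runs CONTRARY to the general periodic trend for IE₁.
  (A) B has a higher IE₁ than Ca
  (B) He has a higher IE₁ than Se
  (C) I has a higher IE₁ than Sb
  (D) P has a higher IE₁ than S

The general trend: IE₁ increases across a period and decreases down a group.
(A) B (period 2, group 13) vs Ca (period 4, group 2): the stated order agrees with the simple trend.
(B) He (period 1, group 18) vs Se (period 4, group 16): the stated order agrees with the simple trend.
(C) I (period 5, group 17) vs Sb (period 5, group 15): the stated order agrees with the simple trend.
(D) P (period 3, group 15) vs S (period 3, group 16): the stated order contradicts the simple trend.
The exception is (D): S (3p⁴) ionizes more easily than half-filled P (3p³) because the paired 3p electron in S is pushed out by e⁻–e⁻ repulsion.

(D)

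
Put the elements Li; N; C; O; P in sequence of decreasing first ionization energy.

N > O > C > P > Li

Li is in period 2, group 1; C is in period 2, group 14; N is in period 2, group 15; O is in period 2, group 16; P is in period 3, group 15.
Across a period the outer electron is held more tightly (higher IE₁); down a group it sits in a higher shell, more shielded, and comes off more easily.
These span different periods and groups, so the two trends combine.
P > Li: period and group pull opposite ways; the across-period shift dominates (1012 vs 520 kJ/mol).
C > P: period and group pull opposite ways; the down-group shift dominates (1086 vs 1012 kJ/mol).
O > C: both are in period 2; the period trend gives O the larger value.
N > O: this pair runs against the simple trend — see the exception note.
Note the exception: N has a higher first ionization energy than O, contrary to the simple trend — pairing an electron in O's 2p⁴ costs repulsion energy, so O ionizes more easily than half-filled N (2p³).
For reference (kJ/mol): Li 520, C 1086, N 1402, O 1314, P 1012.
So from highest to lowest: N > O > C > P > Li.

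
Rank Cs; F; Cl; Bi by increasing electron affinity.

Cs, Bi, F, Cl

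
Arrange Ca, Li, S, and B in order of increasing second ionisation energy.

Consider each +1 ion: Ca⁺ still has 1 valence electron; Li⁺ is the bare [He] core; S⁺ still has 5 valence electrons; B⁺ still has 2 valence electrons.
Pulling an electron out of a noble-gas core costs far more than removing a remaining valence electron, so Li sits at the high end of IE_2.
Valence configurations: Ca⁺ [Ar]4s¹, S⁺ [Ne]3s²3p³, B⁺ [He]2s².
The numbers (kJ/mol): Ca 1145, Li 7298, S 2252, B 2427.
Hence IE_2: Ca < S < B < Li.

Ca < S < B < Li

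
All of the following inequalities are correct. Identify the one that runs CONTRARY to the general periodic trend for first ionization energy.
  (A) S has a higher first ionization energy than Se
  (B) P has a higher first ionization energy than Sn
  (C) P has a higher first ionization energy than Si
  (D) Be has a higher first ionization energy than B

The general trend: first ionization energy increases across a period and decreases down a group.
(A) S (period 3, group 16) vs Se (period 4, group 16): the stated order agrees with the simple trend.
(B) P (period 3, group 15) vs Sn (period 5, group 14): the stated order agrees with the simple trend.
(C) P (period 3, group 15) vs Si (period 3, group 14): the stated order agrees with the simple trend.
(D) Be (period 2, group 2) vs B (period 2, group 13): the stated order contradicts the simple trend.
The exception is (D): removing B's lone 2p electron is easier than breaking Be's filled 2s².

(D)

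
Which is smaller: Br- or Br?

Forming Br- adds 1 electron to Br. More electron–electron repulsion in the same shell, with unchanged nuclear charge, lets the cloud expand.
An anion is larger than its parent atom: Br- > Br.

Br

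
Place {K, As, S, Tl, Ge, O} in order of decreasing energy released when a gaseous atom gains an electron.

Electron affinity generally becomes more exothermic across a period toward the halogens and less exothermic down a group.
Here both period and group differ, so the two effects have to be weighed against each other.
K > Tl: the two effects oppose for this pair; the down-group effect wins (48 vs 19 kJ/mol).
As > K: both are in period 4; the period trend gives As the larger value.
Ge > As: this pair runs against the simple trend — see the exception note.
O > Ge: relative to Ge, both the across-period and down-group shifts push O's electron affinity up.
S > O: this pair runs against the simple trend — see the exception note.
Note the exception: Ge has a higher electron affinity than As, contrary to the simple trend — adding an electron to As's half-filled 4p³ is unfavourable, so Ge (4p²) has the more exothermic EA.
Note the exception: S has a higher electron affinity than O, contrary to the simple trend — the compact 2p subshell of O repels the added electron more than S's larger 3p does.
Approximate values (kJ/mol): O 141, S 200, K 48, Ge 119, As 78, Tl 19.
So from highest to lowest: S > O > Ge > As > K > Tl.

S > O > Ge > As > K > Tl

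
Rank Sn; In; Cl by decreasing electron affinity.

Adding an electron releases more energy for atoms nearer the top right (short of the noble gases).
Neither a single period nor a single group — weigh both effects.
Sn > In: Sn lies to the right of In in period 5, so the across-period effect alone puts Sn higher.
Cl > Sn: both effects reinforce here, so Cl is clearly the higher of the two.
Tabulated electron affinity (kJ/mol): Cl 349, In 29, Sn 107.
So from highest to lowest: Cl > Sn > In.

Cl > Sn > In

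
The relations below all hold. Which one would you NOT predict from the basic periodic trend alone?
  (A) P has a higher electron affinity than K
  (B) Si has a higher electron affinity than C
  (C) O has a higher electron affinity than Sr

The general trend: electron affinity increases across a period and decreases down a group.
(A) P (period 3, group 15) vs K (period 4, group 1): the stated order agrees with the simple trend.
(B) Si (period 3, group 14) vs C (period 2, group 14): the stated order contradicts the simple trend.
(C) O (period 2, group 16) vs Sr (period 5, group 2): the stated order agrees with the simple trend.
The exception is (B): Si's larger, more diffuse 3p orbitals accept an added electron slightly more readily than C's compact 2p.

(B)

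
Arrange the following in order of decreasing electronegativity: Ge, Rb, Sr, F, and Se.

F, Se, Ge, Sr, Rb

Electronegativity increases across a period and decreases down a group, tracking effective nuclear charge and atomic size.
These span different periods and groups, so the two trends combine.
Sr > Rb: both are in period 5; the period trend gives Sr the larger value.
Ge > Sr: both effects reinforce here, so Ge is clearly the higher of the two.
Se > Ge: both are in period 4; the period trend gives Se the larger value.
F > Se: relative to Se, both the across-period and down-group shifts push F's electronegativity up.
For reference (Pauling): F 3.98, Ge 2.01, Se 2.55, Rb 0.82, Sr 0.95.
So from highest to lowest: F > Se > Ge > Sr > Rb.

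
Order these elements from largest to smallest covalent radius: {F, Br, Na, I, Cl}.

Na > I > Br > Cl > F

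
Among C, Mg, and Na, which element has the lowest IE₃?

C

Consider each +2 ion: C²⁺ still has 2 valence electrons; Mg²⁺ is the bare [Ne] core; Na²⁺ is already 1 electron into the core.
Core electrons are held far more tightly than valence electrons, so Na and Mg top the IE_3 order.
Approximate IE_3 values (kJ/mol): C 4620, Mg 7733, Na 6910.
Putting it together, IE_3: C < Na < Mg.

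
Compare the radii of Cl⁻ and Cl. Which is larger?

Cl⁻

Forming Cl⁻ adds 1 electron to Cl. More electron–electron repulsion in the same shell, with unchanged nuclear charge, lets the cloud expand.
An anion is larger than its parent atom: Cl⁻ > Cl.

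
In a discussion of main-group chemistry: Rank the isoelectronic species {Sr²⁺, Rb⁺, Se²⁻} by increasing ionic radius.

All of these have 36 electrons, so size is governed by nuclear charge alone: the more protons, the stronger the pull on the same electron cloud, and the smaller the ion.
Nuclear charges: Sr²⁺ (Z=38), Rb⁺ (Z=37), Se²⁻ (Z=34).
Smallest to largest: Sr²⁺ < Rb⁺ < Se²⁻.

Sr²⁺ < Rb⁺ < Se²⁻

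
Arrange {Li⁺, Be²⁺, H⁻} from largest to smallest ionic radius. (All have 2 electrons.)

All of these have 2 electrons, so size is governed by nuclear charge alone: the more protons, the stronger the pull on the same electron cloud, and the smaller the ion.
Nuclear charges: Be²⁺ (Z=4), Li⁺ (Z=3), H⁻ (Z=1).
Largest to smallest: H⁻ > Li⁺ > Be²⁺.

H⁻, Li⁺, Be²⁺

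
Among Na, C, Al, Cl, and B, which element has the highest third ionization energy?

Na

After 2 electrons have been removed, what remains? Na²⁺ is already 1 electron into the core; C²⁺ still has 2 valence electrons; Al²⁺ still has 1 valence electron; Cl²⁺ still has 5 valence electrons; B²⁺ still has 1 valence electron.
Pulling an electron out of a noble-gas core costs far more than removing a remaining valence electron, so Na sits at the high end of IE_3.
Valence configurations: C²⁺ [He]2s², Al²⁺ [Ne]3s¹, Cl²⁺ [Ne]3s²3p³, B²⁺ [He]2s¹.
Approximate IE_3 values (kJ/mol): Na 6910, C 4620, Al 2745, Cl 3822, B 3660.
Hence IE_3: Al < B < Cl < C < Na.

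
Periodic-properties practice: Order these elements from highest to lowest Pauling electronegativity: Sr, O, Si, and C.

C is in period 2, group 14; O is in period 2, group 16; Si is in period 3, group 14; Sr is in period 5, group 2.
Atoms toward the upper right of the periodic table pull bonding electrons most strongly.
These span different periods and groups, so the two trends combine.
Si > Sr: relative to Sr, both the across-period and down-group shifts push Si's electronegativity up.
C > Si: they share group 14; the group trend gives C the larger value.
O > C: O lies to the right of C in period 2, so the across-period effect alone puts O higher.
Approximate values (Pauling): C 2.55, O 3.44, Si 1.90, Sr 0.95.
So from highest to lowest: O > C > Si > Sr.

O > C > Si > Sr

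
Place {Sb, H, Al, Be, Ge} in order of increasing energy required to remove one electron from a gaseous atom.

H is in period 1, group 1; Be is in period 2, group 2; Al is in period 3, group 13; Ge is in period 4, group 14; Sb is in period 5, group 15.
Across a period the outer electron is held more tightly (higher IE₁); down a group it sits in a higher shell, more shielded, and comes off more easily.
These sit on a diagonal, where the across-period and down-group effects partly cancel.
Ge > Al: period and group pull opposite ways; the across-period shift dominates (762 vs 578 kJ/mol).
Sb > Ge: period and group pull opposite ways; the across-period shift dominates (831 vs 762 kJ/mol).
Be > Sb: period and group pull opposite ways; the down-group shift dominates (900 vs 831 kJ/mol).
H > Be: the two effects oppose for this pair; the down-group effect wins (1312 vs 900 kJ/mol).
For reference (kJ/mol): H 1312, Be 900, Al 578, Ge 762, Sb 831.
So from lowest to highest: Al < Ge < Sb < Be < H.

Al < Ge < Sb < Be < H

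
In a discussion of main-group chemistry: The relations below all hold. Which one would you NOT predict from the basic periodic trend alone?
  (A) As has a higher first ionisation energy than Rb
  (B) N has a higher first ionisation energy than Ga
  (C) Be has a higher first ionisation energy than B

The general trend: first ionisation energy increases across a period and decreases down a group.
(A) As (period 4, group 15) vs Rb (period 5, group 1): the stated order agrees with the simple trend.
(B) N (period 2, group 15) vs Ga (period 4, group 13): the stated order agrees with the simple trend.
(C) Be (period 2, group 2) vs B (period 2, group 13): the stated order contradicts the simple trend.
The exception is (C): removing B's lone 2p electron is easier than breaking Be's filled 2s².

(C)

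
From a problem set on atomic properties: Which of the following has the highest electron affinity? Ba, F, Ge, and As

F

F is in period 2, group 17; Ge is in period 4, group 14; As is in period 4, group 15; Ba is in period 6, group 2.
Atoms with high Z_eff and room in the valence shell (especially the halogens) have the most exothermic electron affinities.
These span different periods and groups, so the two trends combine.
As > Ba: both effects reinforce here, so As is clearly the higher of the two.
Ge > As: this pair runs against the simple trend — see the exception note.
F > Ge: relative to Ge, both the across-period and down-group shifts push F's electron affinity up.
Note the exception: Ge has a higher electron affinity than As, contrary to the simple trend — adding an electron to As's half-filled 4p³ is unfavourable, so Ge (4p²) has the more exothermic EA.
Tabulated electron affinity (kJ/mol): F 328, Ge 119, As 78, Ba 14.
The highest electron affinity among these belongs to F.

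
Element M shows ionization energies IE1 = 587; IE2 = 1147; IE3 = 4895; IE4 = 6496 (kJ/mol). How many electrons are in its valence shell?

2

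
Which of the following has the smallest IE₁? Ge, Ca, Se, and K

K is in period 4, group 1; Ca is in period 4, group 2; Ge is in period 4, group 14; Se is in period 4, group 16.
First ionization energy rises across a period (greater Z_eff holds electrons more tightly) and falls down a group (valence electrons are farther from the nucleus).
All lie in period 4, so first ionization energy increases left to right.
The smallest IE₁ among these belongs to K.

K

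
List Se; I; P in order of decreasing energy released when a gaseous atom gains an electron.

I > Se > P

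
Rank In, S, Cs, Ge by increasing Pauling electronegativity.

Cs < In < Ge < S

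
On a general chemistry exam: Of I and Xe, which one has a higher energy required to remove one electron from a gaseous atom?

Xe

I is in period 5, group 17; Xe is in period 5, group 18.
IE₁ increases left→right with effective nuclear charge and decreases top→bottom as the valence shell moves farther out.
All lie in period 5, so first ionization energy increases left to right.
So Xe has the higher energy required to remove one electron from a gaseous atom (Xe > I).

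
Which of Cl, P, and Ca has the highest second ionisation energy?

IE_2 is the cost of taking one more electron from the +1 cation: Cl⁺ still has 6 valence electrons; P⁺ still has 4 valence electrons; Ca⁺ still has 1 valence electron.
All are still removing valence electrons, so compare the +1 ions as you would atoms: IE_2 generally rises across a period (higher Z_eff) and falls down a group (larger shell), subject to the usual subshell exceptions.
Valence configurations: Cl⁺ [Ne]3s²3p⁴, P⁺ [Ne]3s²3p², Ca⁺ [Ar]4s¹.
Approximate IE_2 values (kJ/mol): Cl 2298, P 1907, Ca 1145.
Putting it together, IE_2: Ca < P < Cl.

Cl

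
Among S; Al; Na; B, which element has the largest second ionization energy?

Consider each +1 ion: S⁺ still has 5 valence electrons; Al⁺ still has 2 valence electrons; Na⁺ is the bare [Ne] core; B⁺ still has 2 valence electrons.
Breaking into a closed-shell core is much more expensive than removing a leftover valence electron — Na has the largest IE_2 here.
Valence configurations: S⁺ [Ne]3s²3p³, Al⁺ [Ne]3s², B⁺ [He]2s².
Tabulated IE_2 (kJ/mol): S 2252, Al 1817, Na 4562, B 2427.
So the second ionization energies run Al < S < B < Na.

Na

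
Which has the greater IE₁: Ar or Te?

Ar is in period 3, group 18; Te is in period 5, group 16.
Removing the outermost electron gets harder across a period and easier down a group.
Neither a single period nor a single group — weigh both effects.
Ar > Te: both effects reinforce here, so Ar is clearly the higher of the two.
For reference (kJ/mol): Ar 1521, Te 869.
So Ar has the greater IE₁ (Ar > Te).

Ar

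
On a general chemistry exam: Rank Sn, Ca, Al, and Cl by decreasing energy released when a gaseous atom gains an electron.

Cl > Sn > Al > Ca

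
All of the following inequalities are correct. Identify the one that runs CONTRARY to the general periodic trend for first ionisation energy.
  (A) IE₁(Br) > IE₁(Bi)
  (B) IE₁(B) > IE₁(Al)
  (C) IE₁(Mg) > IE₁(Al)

(C)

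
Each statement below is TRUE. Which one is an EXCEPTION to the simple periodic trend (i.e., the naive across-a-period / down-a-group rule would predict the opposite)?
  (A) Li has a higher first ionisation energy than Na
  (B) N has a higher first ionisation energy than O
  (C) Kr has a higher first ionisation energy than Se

(B)

The general trend: first ionisation energy increases across a period and decreases down a group.
(A) Li (period 2, group 1) vs Na (period 3, group 1): the stated order agrees with the simple trend.
(B) N (period 2, group 15) vs O (period 2, group 16): the stated order contradicts the simple trend.
(C) Kr (period 4, group 18) vs Se (period 4, group 16): the stated order agrees with the simple trend.
The exception is (B): pairing an electron in O's 2p⁴ costs repulsion energy, so O ionizes more easily than half-filled N (2p³).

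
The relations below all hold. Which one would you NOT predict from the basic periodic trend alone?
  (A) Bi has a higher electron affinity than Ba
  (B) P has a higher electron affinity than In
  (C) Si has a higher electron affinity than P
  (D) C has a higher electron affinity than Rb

The general trend: electron affinity increases across a period and decreases down a group.
(A) Bi (period 6, group 15) vs Ba (period 6, group 2): the stated order agrees with the simple trend.
(B) P (period 3, group 15) vs In (period 5, group 13): the stated order agrees with the simple trend.
(C) Si (period 3, group 14) vs P (period 3, group 15): the stated order contradicts the simple trend.
(D) C (period 2, group 14) vs Rb (period 5, group 1): the stated order agrees with the simple trend.
The exception is (C): adding an electron to P's half-filled 3p³ is unfavourable, so Si (3p²) has the more exothermic EA.

(C)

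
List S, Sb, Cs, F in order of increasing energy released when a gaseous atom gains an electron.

Cs < Sb < S < F

Electron affinity generally becomes more exothermic across a period toward the halogens and less exothermic down a group.
Neither a single period nor a single group — weigh both effects.
Sb > Cs: both effects reinforce here, so Sb is clearly the higher of the two.
S > Sb: relative to Sb, both the across-period and down-group shifts push S's electron affinity up.
F > S: relative to S, both the across-period and down-group shifts push F's electron affinity up.
Tabulated electron affinity (kJ/mol): F 328, S 200, Sb 103, Cs 46.
So from lowest to highest: Cs < Sb < S < F.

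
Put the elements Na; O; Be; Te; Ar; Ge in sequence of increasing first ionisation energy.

Na < Ge < Te < Be < O < Ar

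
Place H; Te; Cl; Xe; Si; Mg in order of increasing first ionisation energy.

Mg, Si, Te, Xe, Cl, H

H is in period 1, group 1; Mg is in period 3, group 2; Si is in period 3, group 14; Cl is in period 3, group 17; Te is in period 5, group 16; Xe is in period 5, group 18.
IE₁ increases left→right with effective nuclear charge and decreases top→bottom as the valence shell moves farther out.
These span different periods and groups, so the two trends combine.
Si > Mg: Si lies to the right of Mg in period 3, so the across-period effect alone puts Si higher.
Te > Si: the two effects oppose for this pair; the across-period effect wins (869 vs 786 kJ/mol).
Xe > Te: both are in period 5; the period trend gives Xe the larger value.
Cl > Xe: the two effects oppose for this pair; the down-group effect wins (1251 vs 1170 kJ/mol).
H > Cl: period and group pull opposite ways; the down-group shift dominates (1312 vs 1251 kJ/mol).
Approximate values (kJ/mol): H 1312, Mg 738, Si 786, Cl 1251, Te 869, Xe 1170.
So from lowest to highest: Mg < Si < Te < Xe < Cl < H.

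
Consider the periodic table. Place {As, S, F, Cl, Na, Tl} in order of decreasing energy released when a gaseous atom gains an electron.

Cl, F, S, As, Na, Tl

Electron affinity generally becomes more exothermic across a period toward the halogens and less exothermic down a group.
Neither a single period nor a single group — weigh both effects.
Na > Tl: period and group pull opposite ways; the down-group shift dominates (53 vs 19 kJ/mol).
As > Na: the two effects oppose for this pair; the across-period effect wins (78 vs 53 kJ/mol).
S > As: relative to As, both the across-period and down-group shifts push S's electron affinity up.
F > S: both effects reinforce here, so F is clearly the higher of the two.
Cl > F: this pair runs against the simple trend — see the exception note.
Note the exception: Cl has a higher electron affinity than F, contrary to the simple trend — F's small 2p subshell makes the incoming electron feel strong e⁻–e⁻ repulsion, so Cl actually releases more energy on gaining an electron.
Approximate values (kJ/mol): F 328, Na 53, S 200, Cl 349, As 78, Tl 19.
So from highest to lowest: Cl > F > S > As > Na > Tl.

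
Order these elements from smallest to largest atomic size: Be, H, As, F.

H is in period 1, group 1; Be is in period 2, group 2; F is in period 2, group 17; As is in period 4, group 15.
Across a period the added protons contract the valence shell; down a group each new principal shell makes the atom larger.
These span different periods and groups, so the two trends combine.
F > H: the two effects oppose for this pair; the down-group effect wins (64 vs 32 pm).
Be > F: Be lies to the left of F in period 2, so the across-period effect alone puts Be larger.
As > Be: the two effects oppose for this pair; the down-group effect wins (121 vs 102 pm).
Tabulated atomic radius (pm): H 32, Be 102, F 64, As 121.
So from smallest to largest: H < F < Be < As.

H < F < Be < As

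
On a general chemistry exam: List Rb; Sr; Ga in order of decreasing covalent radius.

Rb > Sr > Ga

Ga is in period 4, group 13; Rb is in period 5, group 1; Sr is in period 5, group 2.
Moving right in a period, electrons are added to the same shell under a stronger nuclear pull, so atoms get smaller; moving down, a new shell is opened and atoms get larger.
These span different periods and groups, so the two trends combine.
Sr > Ga: both effects reinforce here, so Sr is clearly the larger of the two.
Rb > Sr: Rb lies to the left of Sr in period 5, so the across-period effect alone puts Rb larger.
Approximate values (pm): Ga 124, Rb 210, Sr 185.
So from largest to smallest: Rb > Sr > Ga.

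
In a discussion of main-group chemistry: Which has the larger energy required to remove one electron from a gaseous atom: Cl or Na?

Na is in period 3, group 1; Cl is in period 3, group 17.
Removing the outermost electron gets harder across a period and easier down a group.
All lie in period 3, so first ionization energy increases left to right.
So Cl has the larger energy required to remove one electron from a gaseous atom (Cl > Na).

Cl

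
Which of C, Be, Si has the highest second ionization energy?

IE_2 is the cost of taking one more electron from the +1 cation: C⁺ still has 3 valence electrons; Be⁺ still has 1 valence electron; Si⁺ still has 3 valence electrons.
All are still removing valence electrons, so compare the +1 ions as you would atoms: IE_2 generally rises across a period (higher Z_eff) and falls down a group (larger shell), subject to the usual subshell exceptions.
Valence configurations: C⁺ [He]2s²2p¹, Be⁺ [He]2s¹, Si⁺ [Ne]3s²3p¹.
Approximate IE_2 values (kJ/mol): C 2353, Be 1757, Si 1577.
Hence IE_2: Si < Be < C.

C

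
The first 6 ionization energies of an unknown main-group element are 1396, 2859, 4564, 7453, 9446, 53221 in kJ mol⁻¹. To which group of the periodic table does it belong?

Group 15

Look for the largest jump between consecutive ionization energies: IE6/IE5 ≈ 5.6, far larger than any earlier ratio.
That jump marks the point where a core electron is being removed. So the atom has 5 valence electrons.
A main-group element with 5 valence electrons is in group 15.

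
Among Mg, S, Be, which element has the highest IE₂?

S

Consider each +1 ion: Mg⁺ still has 1 valence electron; S⁺ still has 5 valence electrons; Be⁺ still has 1 valence electron.
All are still removing valence electrons, so compare the +1 ions as you would atoms: IE_2 generally rises across a period (higher Z_eff) and falls down a group (larger shell), subject to the usual subshell exceptions.
Valence configurations: Mg⁺ [Ne]3s¹, S⁺ [Ne]3s²3p³, Be⁺ [He]2s¹.
Tabulated IE_2 (kJ/mol): Mg 1451, S 2252, Be 1757.
Putting it together, IE_2: Mg < Be < S.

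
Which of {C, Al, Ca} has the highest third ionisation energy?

Ca

IE_3 is the cost of taking one more electron from the +2 cation: C²⁺ still has 2 valence electrons; Al²⁺ still has 1 valence electron; Ca²⁺ is the bare [Ar] core.
Pulling an electron out of a noble-gas core costs far more than removing a remaining valence electron, so Ca sits at the high end of IE_3.
Valence configurations: C²⁺ [He]2s², Al²⁺ [Ne]3s¹.
The numbers (kJ/mol): C 4620, Al 2745, Ca 4912.
Overall IE_3 order: Al < C < Ca.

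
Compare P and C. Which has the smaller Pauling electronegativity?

C is in period 2, group 14; P is in period 3, group 15.
Smaller atoms with higher effective nuclear charge are more electronegative.
These sit on a diagonal, where the across-period and down-group effects partly cancel.
C > P: period and group pull opposite ways; the down-group shift dominates (2.55 vs 2.19).
Tabulated electronegativity (Pauling): C 2.55, P 2.19.
So P has the smaller Pauling electronegativity (P < C).

P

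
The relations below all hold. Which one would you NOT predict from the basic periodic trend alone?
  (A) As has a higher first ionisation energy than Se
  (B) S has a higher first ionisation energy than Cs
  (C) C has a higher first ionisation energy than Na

(A)

The general trend: first ionisation energy increases across a period and decreases down a group.
(A) As (period 4, group 15) vs Se (period 4, group 16): the stated order contradicts the simple trend.
(B) S (period 3, group 16) vs Cs (period 6, group 1): the stated order agrees with the simple trend.
(C) C (period 2, group 14) vs Na (period 3, group 1): the stated order agrees with the simple trend.
The exception is (A): Se (4p⁴) ionizes more easily than half-filled As (4p³).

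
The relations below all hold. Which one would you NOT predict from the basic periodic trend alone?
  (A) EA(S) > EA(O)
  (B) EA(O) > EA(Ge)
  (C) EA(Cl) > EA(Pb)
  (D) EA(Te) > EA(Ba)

The general trend: electron affinity increases across a period and decreases down a group.
(A) S (period 3, group 16) vs O (period 2, group 16): the stated order contradicts the simple trend.
(B) O (period 2, group 16) vs Ge (period 4, group 14): the stated order agrees with the simple trend.
(C) Cl (period 3, group 17) vs Pb (period 6, group 14): the stated order agrees with the simple trend.
(D) Te (period 5, group 16) vs Ba (period 6, group 2): the stated order agrees with the simple trend.
The exception is (A): the compact 2p subshell of O repels the added electron more than S's larger 3p does.

(A)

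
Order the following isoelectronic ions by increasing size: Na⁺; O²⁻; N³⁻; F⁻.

Na⁺ < F⁻ < O²⁻ < N³⁻

All of these have 10 electrons, so size is governed by nuclear charge alone: the more protons, the stronger the pull on the same electron cloud, and the smaller the ion.
Nuclear charges: Na⁺ (Z=11), F⁻ (Z=9), O²⁻ (Z=8), N³⁻ (Z=7).
Smallest to largest: Na⁺ < F⁻ < O²⁻ < N³⁻.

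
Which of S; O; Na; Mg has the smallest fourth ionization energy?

S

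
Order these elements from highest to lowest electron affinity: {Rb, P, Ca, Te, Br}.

Br > Te > P > Rb > Ca

Adding an electron releases more energy for atoms nearer the top right (short of the noble gases).
Neither a single period nor a single group — weigh both effects.
Rb > Ca: this pair runs against the simple trend — see the exception note.
P > Rb: both effects reinforce here, so P is clearly the higher of the two.
Te > P: period and group pull opposite ways; the across-period shift dominates (190 vs 72 kJ/mol).
Br > Te: relative to Te, both the across-period and down-group shifts push Br's electron affinity up.
Note the exception: Rb has a higher electron affinity than Ca, contrary to the simple trend — adding an electron to Ca (ns²) has to open a new, higher-energy np subshell, which is unfavourable.
Approximate values (kJ/mol): P 72, Ca 2, Br 325, Rb 47, Te 190.
So from highest to lowest: Br > Te > P > Rb > Ca.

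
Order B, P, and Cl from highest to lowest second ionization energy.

B, Cl, P

IE_2 is the cost of taking one more electron from the +1 cation: B⁺ still has 2 valence electrons; P⁺ still has 4 valence electrons; Cl⁺ still has 6 valence electrons.
All are still removing valence electrons, so compare the +1 ions as you would atoms: IE_2 generally rises across a period (higher Z_eff) and falls down a group (larger shell), subject to the usual subshell exceptions.
Valence configurations: B⁺ [He]2s², P⁺ [Ne]3s²3p², Cl⁺ [Ne]3s²3p⁴.
The numbers (kJ/mol): B 2427, P 1907, Cl 2298.
So the second ionization energies run P < Cl < B.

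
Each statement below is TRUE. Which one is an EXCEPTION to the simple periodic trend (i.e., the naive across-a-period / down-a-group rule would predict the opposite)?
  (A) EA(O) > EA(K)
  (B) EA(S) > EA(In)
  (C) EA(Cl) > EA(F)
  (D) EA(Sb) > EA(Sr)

The general trend: electron affinity increases across a period and decreases down a group.
(A) O (period 2, group 16) vs K (period 4, group 1): the stated order agrees with the simple trend.
(B) S (period 3, group 16) vs In (period 5, group 13): the stated order agrees with the simple trend.
(C) Cl (period 3, group 17) vs F (period 2, group 17): the stated order contradicts the simple trend.
(D) Sb (period 5, group 15) vs Sr (period 5, group 2): the stated order agrees with the simple trend.
The exception is (C): F's small 2p subshell makes the incoming electron feel strong e⁻–e⁻ repulsion, so Cl actually releases more energy on gaining an electron.

(C)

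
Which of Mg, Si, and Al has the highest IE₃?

Consider each +2 ion: Mg²⁺ is the bare [Ne] core; Si²⁺ still has 2 valence electrons; Al²⁺ still has 1 valence electron.
Core electrons are held far more tightly than valence electrons, so Mg tops the IE_3 order.
Valence configurations: Si²⁺ [Ne]3s², Al²⁺ [Ne]3s¹.
Approximate IE_3 values (kJ/mol): Mg 7733, Si 3232, Al 2745.
So the third ionization energies run Al < Si < Mg.

Mg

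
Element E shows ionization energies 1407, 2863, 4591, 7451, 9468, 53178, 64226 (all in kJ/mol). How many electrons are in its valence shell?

5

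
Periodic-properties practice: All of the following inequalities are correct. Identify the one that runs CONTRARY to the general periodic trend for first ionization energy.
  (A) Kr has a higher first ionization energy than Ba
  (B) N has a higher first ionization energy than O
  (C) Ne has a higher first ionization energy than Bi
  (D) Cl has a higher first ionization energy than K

(B)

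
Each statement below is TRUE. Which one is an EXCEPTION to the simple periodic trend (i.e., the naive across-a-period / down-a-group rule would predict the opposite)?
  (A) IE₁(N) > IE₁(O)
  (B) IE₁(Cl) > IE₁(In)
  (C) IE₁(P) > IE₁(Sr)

(A)

The general trend: first ionization energy increases across a period and decreases down a group.
(A) N (period 2, group 15) vs O (period 2, group 16): the stated order contradicts the simple trend.
(B) Cl (period 3, group 17) vs In (period 5, group 13): the stated order agrees with the simple trend.
(C) P (period 3, group 15) vs Sr (period 5, group 2): the stated order agrees with the simple trend.
The exception is (A): pairing an electron in O's 2p⁴ costs repulsion energy, so O ionizes more easily than half-filled N (2p³).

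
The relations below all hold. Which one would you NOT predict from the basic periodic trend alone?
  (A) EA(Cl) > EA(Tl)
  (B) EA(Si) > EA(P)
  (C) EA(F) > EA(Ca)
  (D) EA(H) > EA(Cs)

The general trend: electron affinity increases across a period and decreases down a group.
(A) Cl (period 3, group 17) vs Tl (period 6, group 13): the stated order agrees with the simple trend.
(B) Si (period 3, group 14) vs P (period 3, group 15): the stated order contradicts the simple trend.
(C) F (period 2, group 17) vs Ca (period 4, group 2): the stated order agrees with the simple trend.
(D) H (period 1, group 1) vs Cs (period 6, group 1): the stated order agrees with the simple trend.
The exception is (B): adding an electron to P's half-filled 3p³ is unfavourable, so Si (3p²) has the more exothermic EA.

(B)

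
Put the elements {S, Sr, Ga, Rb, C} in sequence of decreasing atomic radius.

Rb, Sr, Ga, S, C

C is in period 2, group 14; S is in period 3, group 16; Ga is in period 4, group 13; Rb is in period 5, group 1; Sr is in period 5, group 2.
Moving right in a period, electrons are added to the same shell under a stronger nuclear pull, so atoms get smaller; moving down, a new shell is opened and atoms get larger.
These span different periods and groups, so the two trends combine.
S > C: period and group pull opposite ways; the down-group shift dominates (103 vs 75 pm).
Ga > S: relative to S, both the across-period and down-group shifts push Ga's atomic radius up.
Sr > Ga: relative to Ga, both the across-period and down-group shifts push Sr's atomic radius up.
Rb > Sr: both are in period 5; the period trend gives Rb the larger value.
For reference (pm): C 75, S 103, Ga 124, Rb 210, Sr 185.
So from largest to smallest: Rb > Sr > Ga > S > C.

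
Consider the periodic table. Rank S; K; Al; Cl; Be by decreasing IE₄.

Be > Al > K > Cl > S

Consider each +3 ion: S³⁺ still has 3 valence electrons; K³⁺ is already 2 electrons into the core; Al³⁺ is the bare [Ne] core; Cl³⁺ still has 4 valence electrons; Be³⁺ is already 1 electron into the core.
Core electrons are held far more tightly than valence electrons, so K, Al and Be top the IE_4 order.
Valence configurations: S³⁺ [Ne]3s²3p¹, Cl³⁺ [Ne]3s²3p².
The numbers (kJ/mol): S 4556, K 5877, Al 11577, Cl 5159, Be 21007.
Putting it together, IE_4: S < Cl < K < Al < Be.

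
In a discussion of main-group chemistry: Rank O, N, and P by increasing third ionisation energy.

P < N < O

The third ionization energy removes an electron from the +2 ion. For each element: O²⁺ still has 4 valence electrons; N²⁺ still has 3 valence electrons; P²⁺ still has 3 valence electrons.
All are still removing valence electrons, so compare the +2 ions as you would atoms: IE_3 generally rises across a period (higher Z_eff) and falls down a group (larger shell), subject to the usual subshell exceptions.
Valence configurations: O²⁺ [He]2s²2p², N²⁺ [He]2s²2p¹, P²⁺ [Ne]3s²3p¹.
Tabulated IE_3 (kJ/mol): O 5300, N 4578, P 2914.
Overall IE_3 order: P < N < O.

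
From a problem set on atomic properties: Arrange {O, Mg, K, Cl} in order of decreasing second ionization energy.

O > K > Cl > Mg

The second ionization energy removes an electron from the +1 ion. For each element: O⁺ still has 5 valence electrons; Mg⁺ still has 1 valence electron; K⁺ is the bare [Ar] core; Cl⁺ still has 6 valence electrons.
Usually core removal costs more than valence removal, but here the competition is close: a tightly held n=2 valence electron can cost more to remove than an n=3 core electron, so the actual values have to decide it.
Valence configurations: O⁺ [He]2s²2p³, Mg⁺ [Ne]3s¹, Cl⁺ [Ne]3s²3p⁴.
Tabulated IE_2 (kJ/mol): O 3388, Mg 1451, K 3052, Cl 2298.
Hence IE_2: Mg < Cl < K < O.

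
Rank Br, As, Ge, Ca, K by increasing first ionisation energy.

K < Ca < Ge < As < Br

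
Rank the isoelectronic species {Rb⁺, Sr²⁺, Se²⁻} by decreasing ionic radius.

All of these have 36 electrons, so size is governed by nuclear charge alone: the more protons, the stronger the pull on the same electron cloud, and the smaller the ion.
Nuclear charges: Sr²⁺ (Z=38), Rb⁺ (Z=37), Se²⁻ (Z=34).
Largest to smallest: Se²⁻ > Rb⁺ > Sr²⁺.

Se²⁻ > Rb⁺ > Sr²⁺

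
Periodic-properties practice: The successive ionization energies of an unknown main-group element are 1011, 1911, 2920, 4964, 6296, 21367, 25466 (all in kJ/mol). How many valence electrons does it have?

Look for the largest jump between consecutive ionization energies: IE6/IE5 ≈ 3.4, far larger than any earlier ratio.
That jump marks the point where a core electron is being removed. So the atom has 5 valence electrons.

5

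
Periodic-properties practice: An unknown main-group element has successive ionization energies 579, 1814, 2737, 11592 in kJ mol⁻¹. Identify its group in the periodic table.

Group 13

Look for the largest jump between consecutive ionization energies: IE4/IE3 ≈ 4.2, far larger than any earlier ratio.
That jump marks the point where a core electron is being removed. So the atom has 3 valence electrons.
A main-group element with 3 valence electrons is in group 13.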